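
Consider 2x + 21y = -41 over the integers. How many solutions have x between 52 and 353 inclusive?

15

gcd(21, 2) = 1  (21 = 10×2 + 1, 2 = 2×1).
Back-substituting, 2×(-10) + 21×(1) = 1.
Scale by -41: particular solution (410, -41); reduce x mod 21: (11, -3).
General solution: x = 11 + 21t, y = -3 - 2t for integer t.
52 ≤ 11 + 21t ≤ 353 gives t ∈ [2, 16], which is 15 values.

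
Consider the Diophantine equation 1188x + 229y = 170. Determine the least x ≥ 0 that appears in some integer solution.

gcd(1188, 229):
  1188 = 5*229 + 43
  229 = 5*43 + 14
  43 = 3*14 + 1
  14 = 14*1
so gcd(1188, 229) = 1.
1 divides 170, so solutions exist.
Back-substitute for Bézout coefficients:
  1 = 43 - 3*14
  ... = 1188*(16) + 229*(-83)
Scale by 170/1 = 170: (x₀, y₀) = (2720, -14110).
General solution: x = 2720 + 229t, y = -14110 - 1188t for integer t.
x ≥ 0: smallest is 2720 mod 229 = 201 (at t = -11), with y = -1042.

201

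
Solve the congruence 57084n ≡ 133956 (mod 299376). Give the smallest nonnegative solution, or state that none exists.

4371

gcd(299376, 57084):
  299376 = 5×57084 + 13956
  57084 = 4×13956 + 1260
  13956 = 11×1260 + 96
  1260 = 13×96 + 12
  96 = 8×12
so gcd(299376, 57084) = 12.
12 divides 133956, so solutions exist.
Back-substitute for Bézout coefficients:
  12 = 1260 - 13×96
  ... = 57084×(3089) + 299376×(-589)
So 57084×(3089) ≡ 12 (mod 299376); multiply by 11163: n ≡ 34482507 (mod 24948).
Smallest nonnegative: n = 34482507 mod 24948 = 4371.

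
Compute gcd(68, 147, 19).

1

gcd(147, 68) = 1.
gcd(1, 19) = 1.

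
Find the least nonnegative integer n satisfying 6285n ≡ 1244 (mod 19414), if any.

gcd(19414, 6285):
  19414 = 3*6285 + 559
  6285 = 11*559 + 136
  559 = 4*136 + 15
  136 = 9*15 + 1
  15 = 15*1
so gcd(19414, 6285) = 1.
1 divides 1244, so solutions exist.
Back-substitute for Bézout coefficients:
  1 = 136 - 9*15
  ... = 6285*(1285) + 19414*(-416)
So 6285*(1285) ≡ 1 (mod 19414); multiply by 1244: n ≡ 1598540 (mod 19414).
Smallest nonnegative: n = 1598540 mod 19414 = 6592.

6592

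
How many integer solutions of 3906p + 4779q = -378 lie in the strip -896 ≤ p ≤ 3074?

gcd(4779, 3906) = 9  (4779 = 1·3906 + 873, 3906 = 4·873 + 414, 873 = 2·414 + 45, 414 = 9·45 + 9, 45 = 5·9).
Back-substituting, 3906·(104) + 4779·(-85) = 9.
Scale by -42: particular solution (-4368, 3570); reduce p mod 531: (411, -336).
General solution: p = 411 + 531t, q = -336 - 434t for integer t.
-896 ≤ 411 + 531t ≤ 3074 gives t ∈ [-2, 5], which is 8 values.

8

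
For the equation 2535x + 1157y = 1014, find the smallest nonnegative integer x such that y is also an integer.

gcd(2535, 1157):
  2535 = 2·1157 + 221
  1157 = 5·221 + 52
  221 = 4·52 + 13
  52 = 4·13
so gcd(2535, 1157) = 13.
13 divides 1014, so solutions exist.
Back-substitute for Bézout coefficients:
  13 = 221 - 4·52
  ... = 2535·(21) + 1157·(-46)
Scale by 1014/13 = 78: (x₀, y₀) = (1638, -3588).
General solution: x = 1638 + 89t, y = -3588 - 195t for integer t.
x ≥ 0: smallest is 1638 mod 89 = 36 (at t = -18), with y = -78.

36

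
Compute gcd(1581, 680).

17

gcd(1581, 680):
  1581 = 2*680 + 221
  680 = 3*221 + 17
  221 = 13*17
so gcd(1581, 680) = 17.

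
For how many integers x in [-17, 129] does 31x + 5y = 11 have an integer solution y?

29

gcd(31, 5) = 1  (31 = 6·5 + 1, 5 = 5·1).
Back-substituting, 31·(1) + 5·(-6) = 1.
Scale by 11: particular solution (11, -66); reduce x mod 5: (1, -4).
General solution: x = 1 + 5t, y = -4 - 31t for integer t.
-17 ≤ 1 + 5t ≤ 129 gives t ∈ [-3, 25], which is 29 values.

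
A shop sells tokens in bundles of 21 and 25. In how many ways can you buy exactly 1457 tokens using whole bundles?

Need nonnegative integers with 21j + 25k = 1457.
gcd(21, 25) = 1, and 21·(6) + 25·(-5) = 1.
So (j₀, k₀) = (8742, -7285); general j = 8742 + 25t, k = -7285 - 21t.
j ≥ 0 ⇒ t ≥ -349; k ≥ 0 ⇒ t ≤ -347. That's 3 values of t.

3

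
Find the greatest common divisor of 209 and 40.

gcd(209, 40) = 1  (209 = 5*40 + 9, 40 = 4*9 + 4, 9 = 2*4 + 1, 4 = 4*1).

1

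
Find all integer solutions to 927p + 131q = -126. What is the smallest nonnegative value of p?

66

gcd(927, 131):
  927 = 7*131 + 10
  131 = 13*10 + 1
  10 = 10*1
so gcd(927, 131) = 1.
1 divides -126, so solutions exist.
Back-substitute for Bézout coefficients:
  1 = 131 - 13*10
  ... = 927*(-13) + 131*(92)
Scale by -126/1 = -126: (p₀, q₀) = (1638, -11592).
General solution: p = 1638 + 131t, q = -11592 - 927t for integer t.
p ≥ 0: smallest is 1638 mod 131 = 66 (at t = -12), with q = -468.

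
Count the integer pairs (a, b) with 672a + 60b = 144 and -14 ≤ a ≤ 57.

15

gcd(672, 60):
  672 = 11*60 + 12
  60 = 5*12
so gcd(672, 60) = 12.
Back-substitute for Bézout coefficients:
  12 = 672 - 11*60
  ... = 672*(1) + 60*(-11)
Scale by 12: particular solution (12, -132); reduce a mod 5: (2, -20).
General solution: a = 2 + 5t, b = -20 - 56t for integer t.
-14 ≤ 2 + 5t ≤ 57 gives t ∈ [-3, 11], which is 15 values.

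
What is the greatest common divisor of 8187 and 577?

gcd(8187, 577) = 1  (8187 = 14·577 + 109, 577 = 5·109 + 32, 109 = 3·32 + 13, 32 = 2·13 + 6, 13 = 2·6 + 1, 6 = 6·1).

1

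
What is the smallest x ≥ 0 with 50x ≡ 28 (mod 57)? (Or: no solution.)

53

gcd(57, 50) = 1  (57 = 1·50 + 7, 50 = 7·7 + 1, 7 = 7·1).
1 divides 28, so solutions exist.
Back-substituting, 50·(8) + 57·(-7) = 1.
So 50·(8) ≡ 1 (mod 57); multiply by 28: x ≡ 224 (mod 57).
Smallest nonnegative: x = 224 mod 57 = 53.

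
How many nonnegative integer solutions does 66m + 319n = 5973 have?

gcd(319, 66) = 11  (319 = 4×66 + 55, 66 = 1×55 + 11, 55 = 5×11).
Back-substituting, 66×(5) + 319×(-1) = 11.
Scale by 543: one solution is (2715, -543). Reduce m mod 29: (18, 15).
General: m = 18 + 29t, n = 15 - 6t.
m ≥ 0 ⇒ t ≥ 0; n ≥ 0 ⇒ t ≤ 2. So t ∈ [0, 2]: 3 solutions.

3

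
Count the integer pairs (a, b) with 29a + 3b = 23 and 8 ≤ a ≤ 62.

18

gcd(29, 3):
  29 = 9*3 + 2
  3 = 1*2 + 1
  2 = 2*1
so gcd(29, 3) = 1.
Back-substitute for Bézout coefficients:
  1 = 3 - 1*2
  ... = 29*(-1) + 3*(10)
Scale by 23: particular solution (-23, 230); reduce a mod 3: (1, -2).
General solution: a = 1 + 3t, b = -2 - 29t for integer t.
8 ≤ 1 + 3t ≤ 62 gives t ∈ [3, 20], which is 18 values.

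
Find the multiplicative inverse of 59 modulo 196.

gcd(196, 59) = 1.
By Bézout, 59*(-93) + 196*(28) = 1.
So 59*-93 ≡ 1 (mod 196), and -93 mod 196 = 103.

103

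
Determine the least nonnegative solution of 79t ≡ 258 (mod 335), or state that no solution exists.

122

gcd(335, 79) = 1.
1 divides 258, so solutions exist.
By Bézout, 79·(-106) + 335·(25) = 1.
So 79·(-106) ≡ 1 (mod 335); multiply by 258: t ≡ -27348 (mod 335).
Smallest nonnegative: t = -27348 mod 335 = 122.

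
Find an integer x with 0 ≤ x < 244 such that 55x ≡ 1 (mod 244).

71

gcd(244, 55) = 1.
By Bézout, 55*(71) + 244*(-16) = 1.
So 55*71 ≡ 1 (mod 244), and 71 mod 244 = 71.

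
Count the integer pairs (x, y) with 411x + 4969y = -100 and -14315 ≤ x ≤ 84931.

gcd(4969, 411) = 1  (4969 = 12*411 + 37, 411 = 11*37 + 4, 37 = 9*4 + 1, 4 = 4*1).
Back-substituting, 411*(-1209) + 4969*(100) = 1.
Scale by -100: particular solution (120900, -10000); reduce x mod 4969: (1644, -136).
General solution: x = 1644 + 4969t, y = -136 - 411t for integer t.
-14315 ≤ 1644 + 4969t ≤ 84931 gives t ∈ [-3, 16], which is 20 values.

20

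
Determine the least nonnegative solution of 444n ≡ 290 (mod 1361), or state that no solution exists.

gcd(1361, 444) = 1.
1 divides 290, so solutions exist.
By Bézout, 444×(610) + 1361×(-199) = 1.
So 444×(610) ≡ 1 (mod 1361); multiply by 290: n ≡ 176900 (mod 1361).
Smallest nonnegative: n = 176900 mod 1361 = 1331.

1331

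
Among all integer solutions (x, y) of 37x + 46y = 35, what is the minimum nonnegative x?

37

gcd(46, 37) = 1  (46 = 1×37 + 9, 37 = 4×9 + 1, 9 = 9×1).
1 divides 35, so solutions exist.
Back-substituting, 37×(5) + 46×(-4) = 1.
Scale by 35/1 = 35: (x₀, y₀) = (175, -140).
General solution: x = 175 + 46t, y = -140 - 37t for integer t.
x ≥ 0: smallest is 175 mod 46 = 37 (at t = -3), with y = -29.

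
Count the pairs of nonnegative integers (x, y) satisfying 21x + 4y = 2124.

26

gcd(21, 4) = 1.
By Bézout, 21×(1) + 4×(-5) = 1.
One solution: (0, 531).
General: x = 0 + 4t, y = 531 - 21t.
x ≥ 0 ⇒ t ≥ 0; y ≥ 0 ⇒ t ≤ 25. So t ∈ [0, 25]: 26 solutions.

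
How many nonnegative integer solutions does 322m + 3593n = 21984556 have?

gcd(3593, 322):
  3593 = 11×322 + 51
  322 = 6×51 + 16
  51 = 3×16 + 3
  16 = 5×3 + 1
  3 = 3×1
so gcd(3593, 322) = 1.
Back-substitute for Bézout coefficients:
  1 = 16 - 5×3
  ... = 322×(1127) + 3593×(-101)
Scale by 21984556: one solution is (24776594612, -2220440156). Reduce m mod 3593: (3177, 5834).
General: m = 3177 + 3593t, n = 5834 - 322t.
m ≥ 0 ⇒ t ≥ 0; n ≥ 0 ⇒ t ≤ 18. So t ∈ [0, 18]: 19 solutions.

19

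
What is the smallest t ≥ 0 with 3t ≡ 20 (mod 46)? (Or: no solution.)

gcd(46, 3) = 1  (46 = 15*3 + 1, 3 = 3*1).
1 divides 20, so solutions exist.
Back-substituting, 3*(-15) + 46*(1) = 1.
So 3*(-15) ≡ 1 (mod 46); multiply by 20: t ≡ -300 (mod 46).
Smallest nonnegative: t = -300 mod 46 = 22.

22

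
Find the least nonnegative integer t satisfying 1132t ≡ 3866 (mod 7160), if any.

no solution

gcd(7160, 1132):
  7160 = 6·1132 + 368
  1132 = 3·368 + 28
  368 = 13·28 + 4
  28 = 7·4
so gcd(7160, 1132) = 4.
4 does not divide 3866, so the congruence has no solution.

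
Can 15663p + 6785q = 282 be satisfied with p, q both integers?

gcd(15663, 6785):
  15663 = 2·6785 + 2093
  6785 = 3·2093 + 506
  2093 = 4·506 + 69
  506 = 7·69 + 23
  69 = 3·23
so gcd(15663, 6785) = 23.
23 does not divide 282 (remainder 6), so no integer solutions.

no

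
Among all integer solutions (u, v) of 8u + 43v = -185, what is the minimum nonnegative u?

36

gcd(43, 8):
  43 = 5×8 + 3
  8 = 2×3 + 2
  3 = 1×2 + 1
  2 = 2×1
so gcd(43, 8) = 1.
1 divides -185, so solutions exist.
Back-substitute for Bézout coefficients:
  1 = 3 - 1×2
  ... = 8×(-16) + 43×(3)
Scale by -185/1 = -185: (u₀, v₀) = (2960, -555).
General solution: u = 2960 + 43t, v = -555 - 8t for integer t.
u ≥ 0: smallest is 2960 mod 43 = 36 (at t = -68), with v = -11.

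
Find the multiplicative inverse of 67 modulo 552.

gcd(552, 67) = 1.
By Bézout, 67·(-173) + 552·(21) = 1.
So 67·-173 ≡ 1 (mod 552), and -173 mod 552 = 379.

379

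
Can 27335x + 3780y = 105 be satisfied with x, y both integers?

gcd(27335, 3780) = 35.
35 divides 105, so integer solutions exist.

yes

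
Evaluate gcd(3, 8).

gcd(8, 3):
  8 = 2*3 + 2
  3 = 1*2 + 1
  2 = 2*1
so gcd(8, 3) = 1.

1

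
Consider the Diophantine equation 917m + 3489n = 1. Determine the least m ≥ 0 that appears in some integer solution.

2378

gcd(3489, 917):
  3489 = 3·917 + 738
  917 = 1·738 + 179
  738 = 4·179 + 22
  179 = 8·22 + 3
  22 = 7·3 + 1
  3 = 3·1
so gcd(3489, 917) = 1.
1 divides 1, so solutions exist.
Back-substitute for Bézout coefficients:
  1 = 22 - 7·3
  ... = 917·(-1111) + 3489·(292)
Scale by 1/1 = 1: (m₀, n₀) = (-1111, 292).
General solution: m = -1111 + 3489t, n = 292 - 917t for integer t.
m ≥ 0: smallest is -1111 mod 3489 = 2378 (at t = 1), with n = -625.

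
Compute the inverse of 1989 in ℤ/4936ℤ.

gcd(4936, 1989):
  4936 = 2×1989 + 958
  1989 = 2×958 + 73
  958 = 13×73 + 9
  73 = 8×9 + 1
  9 = 9×1
so gcd(4936, 1989) = 1.
Back-substitute for Bézout coefficients:
  1 = 73 - 8×9
  ... = 1989×(541) + 4936×(-218)
So 1989×541 ≡ 1 (mod 4936), and 541 mod 4936 = 541.

541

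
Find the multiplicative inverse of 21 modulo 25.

6

gcd(25, 21) = 1.
By Bézout, 21·(6) + 25·(-5) = 1.
So 21·6 ≡ 1 (mod 25), and 6 mod 25 = 6.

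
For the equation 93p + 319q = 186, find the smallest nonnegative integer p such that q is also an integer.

gcd(319, 93) = 1  (319 = 3×93 + 40, 93 = 2×40 + 13, 40 = 3×13 + 1, 13 = 13×1).
1 divides 186, so solutions exist.
Back-substituting, 93×(-24) + 319×(7) = 1.
Scale by 186/1 = 186: (p₀, q₀) = (-4464, 1302).
General solution: p = -4464 + 319t, q = 1302 - 93t for integer t.
p ≥ 0: smallest is -4464 mod 319 = 2 (at t = 14), with q = 0.

2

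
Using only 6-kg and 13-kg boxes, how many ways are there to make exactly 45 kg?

1

Need nonnegative integers with 6j + 13k = 45.
gcd(6, 13) = 1, and 6·(-2) + 13·(1) = 1.
So (j₀, k₀) = (-90, 45); general j = -90 + 13t, k = 45 - 6t.
j ≥ 0 ⇒ t ≥ 7; k ≥ 0 ⇒ t ≤ 7. That's 1 value of t.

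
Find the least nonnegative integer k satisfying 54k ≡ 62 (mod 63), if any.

no solution

gcd(63, 54):
  63 = 1*54 + 9
  54 = 6*9
so gcd(63, 54) = 9.
9 does not divide 62, so the congruence has no solution.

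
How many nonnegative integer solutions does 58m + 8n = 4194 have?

gcd(58, 8) = 2  (58 = 7·8 + 2, 8 = 4·2).
Back-substituting, 58·(1) + 8·(-7) = 2.
Scale by 2097: one solution is (2097, -14679). Reduce m mod 4: (1, 517).
General: m = 1 + 4t, n = 517 - 29t.
m ≥ 0 ⇒ t ≥ 0; n ≥ 0 ⇒ t ≤ 17. So t ∈ [0, 17]: 18 solutions.

18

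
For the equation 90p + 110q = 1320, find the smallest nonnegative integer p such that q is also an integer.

0

gcd(110, 90):
  110 = 1·90 + 20
  90 = 4·20 + 10
  20 = 2·10
so gcd(110, 90) = 10.
10 divides 1320, so solutions exist.
Back-substitute for Bézout coefficients:
  10 = 90 - 4·20
  ... = 90·(5) + 110·(-4)
Scale by 1320/10 = 132: (p₀, q₀) = (660, -528).
General solution: p = 660 + 11t, q = -528 - 9t for integer t.
p ≥ 0: smallest is 660 mod 11 = 0 (at t = -60), with q = 12.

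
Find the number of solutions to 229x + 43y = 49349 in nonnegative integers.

gcd(229, 43):
  229 = 5*43 + 14
  43 = 3*14 + 1
  14 = 14*1
so gcd(229, 43) = 1.
Back-substitute for Bézout coefficients:
  1 = 43 - 3*14
  ... = 229*(-3) + 43*(16)
Scale by 49349: one solution is (-148047, 789584). Reduce x mod 43: (2, 1137).
General: x = 2 + 43t, y = 1137 - 229t.
x ≥ 0 ⇒ t ≥ 0; y ≥ 0 ⇒ t ≤ 4. So t ∈ [0, 4]: 5 solutions.

5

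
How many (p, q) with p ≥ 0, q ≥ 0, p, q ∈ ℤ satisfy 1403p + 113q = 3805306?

24

gcd(1403, 113) = 1  (1403 = 12·113 + 47, 113 = 2·47 + 19, 47 = 2·19 + 9, 19 = 2·9 + 1, 9 = 9·1).
Back-substituting, 1403·(-12) + 113·(149) = 1.
Scale by 3805306: one solution is (-45663672, 566990594). Reduce p mod 113: (80, 32682).
General: p = 80 + 113t, q = 32682 - 1403t.
p ≥ 0 ⇒ t ≥ 0; q ≥ 0 ⇒ t ≤ 23. So t ∈ [0, 23]: 24 solutions.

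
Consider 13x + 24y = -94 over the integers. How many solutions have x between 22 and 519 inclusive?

gcd(24, 13) = 1  (24 = 1*13 + 11, 13 = 1*11 + 2, 11 = 5*2 + 1, 2 = 2*1).
Back-substituting, 13*(-11) + 24*(6) = 1.
Scale by -94: particular solution (1034, -564); reduce x mod 24: (2, -5).
General solution: x = 2 + 24t, y = -5 - 13t for integer t.
22 ≤ 2 + 24t ≤ 519 gives t ∈ [1, 21], which is 21 values.

21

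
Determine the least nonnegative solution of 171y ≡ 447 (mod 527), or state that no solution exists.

243

gcd(527, 171) = 1.
1 divides 447, so solutions exist.
By Bézout, 171·(188) + 527·(-61) = 1.
So 171·(188) ≡ 1 (mod 527); multiply by 447: y ≡ 84036 (mod 527).
Smallest nonnegative: y = 84036 mod 527 = 243.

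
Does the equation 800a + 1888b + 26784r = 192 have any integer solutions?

yes

gcd(1888, 800) = 32.
gcd(32, 26784) = 32.
32 divides 192, so integer solutions exist.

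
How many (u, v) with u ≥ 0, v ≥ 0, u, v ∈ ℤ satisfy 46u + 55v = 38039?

gcd(55, 46) = 1  (55 = 1×46 + 9, 46 = 5×9 + 1, 9 = 9×1).
Back-substituting, 46×(6) + 55×(-5) = 1.
Scale by 38039: one solution is (228234, -190195). Reduce u mod 55: (39, 659).
General: u = 39 + 55t, v = 659 - 46t.
u ≥ 0 ⇒ t ≥ 0; v ≥ 0 ⇒ t ≤ 14. So t ∈ [0, 14]: 15 solutions.

15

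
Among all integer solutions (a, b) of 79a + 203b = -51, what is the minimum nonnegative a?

gcd(203, 79) = 1  (203 = 2×79 + 45, 79 = 1×45 + 34, 45 = 1×34 + 11, 34 = 3×11 + 1, 11 = 11×1).
1 divides -51, so solutions exist.
Back-substituting, 79×(18) + 203×(-7) = 1.
Scale by -51/1 = -51: (a₀, b₀) = (-918, 357).
General solution: a = -918 + 203t, b = 357 - 79t for integer t.
a ≥ 0: smallest is -918 mod 203 = 97 (at t = 5), with b = -38.

97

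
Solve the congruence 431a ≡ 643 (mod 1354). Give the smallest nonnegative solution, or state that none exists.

1167

gcd(1354, 431):
  1354 = 3*431 + 61
  431 = 7*61 + 4
  61 = 15*4 + 1
  4 = 4*1
so gcd(1354, 431) = 1.
1 divides 643, so solutions exist.
Back-substitute for Bézout coefficients:
  1 = 61 - 15*4
  ... = 431*(-333) + 1354*(106)
So 431*(-333) ≡ 1 (mod 1354); multiply by 643: a ≡ -214119 (mod 1354).
Smallest nonnegative: a = -214119 mod 1354 = 1167.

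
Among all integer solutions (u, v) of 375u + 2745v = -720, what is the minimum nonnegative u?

gcd(2745, 375) = 15.
15 divides -720, so solutions exist.
By Bézout, 375×(22) + 2745×(-3) = 15.
Scale by -720/15 = -48: (u₀, v₀) = (-1056, 144).
General solution: u = -1056 + 183t, v = 144 - 25t for integer t.
u ≥ 0: smallest is -1056 mod 183 = 42 (at t = 6), with v = -6.

42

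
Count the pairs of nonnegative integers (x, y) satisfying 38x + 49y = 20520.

gcd(49, 38) = 1.
By Bézout, 38·(-9) + 49·(7) = 1.
One solution: (1, 418).
General: x = 1 + 49t, y = 418 - 38t.
x ≥ 0 ⇒ t ≥ 0; y ≥ 0 ⇒ t ≤ 11. So t ∈ [0, 11]: 12 solutions.

12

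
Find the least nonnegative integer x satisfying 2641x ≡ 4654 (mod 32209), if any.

gcd(32209, 2641) = 1  (32209 = 12×2641 + 517, 2641 = 5×517 + 56, 517 = 9×56 + 13, 56 = 4×13 + 4, 13 = 3×4 + 1, 4 = 4×1).
1 divides 4654, so solutions exist.
Back-substituting, 2641×(-7476) + 32209×(613) = 1.
So 2641×(-7476) ≡ 1 (mod 32209); multiply by 4654: x ≡ -34793304 (mod 32209).
Smallest nonnegative: x = -34793304 mod 32209 = 24625.

24625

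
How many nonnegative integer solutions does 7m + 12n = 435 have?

5

gcd(12, 7):
  12 = 1*7 + 5
  7 = 1*5 + 2
  5 = 2*2 + 1
  2 = 2*1
so gcd(12, 7) = 1.
Back-substitute for Bézout coefficients:
  1 = 5 - 2*2
  ... = 7*(-5) + 12*(3)
Scale by 435: one solution is (-2175, 1305). Reduce m mod 12: (9, 31).
General: m = 9 + 12t, n = 31 - 7t.
m ≥ 0 ⇒ t ≥ 0; n ≥ 0 ⇒ t ≤ 4. So t ∈ [0, 4]: 5 solutions.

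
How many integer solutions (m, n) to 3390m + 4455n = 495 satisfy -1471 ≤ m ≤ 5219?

23

gcd(4455, 3390) = 15  (4455 = 1*3390 + 1065, 3390 = 3*1065 + 195, 1065 = 5*195 + 90, 195 = 2*90 + 15, 90 = 6*15).
Back-substituting, 3390*(46) + 4455*(-35) = 15.
Scale by 33: particular solution (1518, -1155); reduce m mod 297: (33, -25).
General solution: m = 33 + 297t, n = -25 - 226t for integer t.
-1471 ≤ 33 + 297t ≤ 5219 gives t ∈ [-5, 17], which is 23 values.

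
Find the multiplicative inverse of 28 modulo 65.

7

gcd(65, 28) = 1  (65 = 2*28 + 9, 28 = 3*9 + 1, 9 = 9*1).
Back-substituting, 28*(7) + 65*(-3) = 1.
So 28*7 ≡ 1 (mod 65), and 7 mod 65 = 7.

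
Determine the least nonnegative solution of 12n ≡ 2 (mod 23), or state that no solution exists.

gcd(23, 12) = 1  (23 = 1×12 + 11, 12 = 1×11 + 1, 11 = 11×1).
1 divides 2, so solutions exist.
Back-substituting, 12×(2) + 23×(-1) = 1.
So 12×(2) ≡ 1 (mod 23); multiply by 2: n ≡ 4 (mod 23).
Smallest nonnegative: n = 4 mod 23 = 4.

4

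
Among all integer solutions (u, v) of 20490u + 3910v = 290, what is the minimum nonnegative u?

279

gcd(20490, 3910) = 10  (20490 = 5*3910 + 940, 3910 = 4*940 + 150, 940 = 6*150 + 40, 150 = 3*40 + 30, 40 = 1*30 + 10, 30 = 3*10).
10 divides 290, so solutions exist.
Back-substituting, 20490*(104) + 3910*(-545) = 10.
Scale by 290/10 = 29: (u₀, v₀) = (3016, -15805).
General solution: u = 3016 + 391t, v = -15805 - 2049t for integer t.
u ≥ 0: smallest is 3016 mod 391 = 279 (at t = -7), with v = -1462.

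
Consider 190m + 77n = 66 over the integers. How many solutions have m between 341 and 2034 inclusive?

gcd(190, 77) = 1  (190 = 2×77 + 36, 77 = 2×36 + 5, 36 = 7×5 + 1, 5 = 5×1).
Back-substituting, 190×(15) + 77×(-37) = 1.
Scale by 66: particular solution (990, -2442); reduce m mod 77: (66, -162).
General solution: m = 66 + 77t, n = -162 - 190t for integer t.
341 ≤ 66 + 77t ≤ 2034 gives t ∈ [4, 25], which is 22 values.

22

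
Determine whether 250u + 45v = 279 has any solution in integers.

gcd(250, 45) = 5  (250 = 5×45 + 25, 45 = 1×25 + 20, 25 = 1×20 + 5, 20 = 4×5).
5 does not divide 279 (remainder 4), so no integer solutions.

no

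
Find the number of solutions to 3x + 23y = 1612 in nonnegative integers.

gcd(23, 3):
  23 = 7*3 + 2
  3 = 1*2 + 1
  2 = 2*1
so gcd(23, 3) = 1.
Back-substitute for Bézout coefficients:
  1 = 3 - 1*2
  ... = 3*(8) + 23*(-1)
Scale by 1612: one solution is (12896, -1612). Reduce x mod 23: (16, 68).
General: x = 16 + 23t, y = 68 - 3t.
x ≥ 0 ⇒ t ≥ 0; y ≥ 0 ⇒ t ≤ 22. So t ∈ [0, 22]: 23 solutions.

23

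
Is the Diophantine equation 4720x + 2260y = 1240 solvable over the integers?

gcd(4720, 2260) = 20  (4720 = 2*2260 + 200, 2260 = 11*200 + 60, 200 = 3*60 + 20, 60 = 3*20).
20 divides 1240, so integer solutions exist.

yes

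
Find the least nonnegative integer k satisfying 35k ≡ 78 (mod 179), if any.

171

gcd(179, 35) = 1  (179 = 5·35 + 4, 35 = 8·4 + 3, 4 = 1·3 + 1, 3 = 3·1).
1 divides 78, so solutions exist.
Back-substituting, 35·(-46) + 179·(9) = 1.
So 35·(-46) ≡ 1 (mod 179); multiply by 78: k ≡ -3588 (mod 179).
Smallest nonnegative: k = -3588 mod 179 = 171.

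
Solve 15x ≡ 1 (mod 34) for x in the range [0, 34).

25

gcd(34, 15) = 1  (34 = 2×15 + 4, 15 = 3×4 + 3, 4 = 1×3 + 1, 3 = 3×1).
Back-substituting, 15×(-9) + 34×(4) = 1.
So 15×-9 ≡ 1 (mod 34), and -9 mod 34 = 25.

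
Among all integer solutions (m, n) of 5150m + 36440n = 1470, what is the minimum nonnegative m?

gcd(36440, 5150):
  36440 = 7*5150 + 390
  5150 = 13*390 + 80
  390 = 4*80 + 70
  80 = 1*70 + 10
  70 = 7*10
so gcd(36440, 5150) = 10.
10 divides 1470, so solutions exist.
Back-substitute for Bézout coefficients:
  10 = 80 - 1*70
  ... = 5150*(467) + 36440*(-66)
Scale by 1470/10 = 147: (m₀, n₀) = (68649, -9702).
General solution: m = 68649 + 3644t, n = -9702 - 515t for integer t.
m ≥ 0: smallest is 68649 mod 3644 = 3057 (at t = -18), with n = -432.

3057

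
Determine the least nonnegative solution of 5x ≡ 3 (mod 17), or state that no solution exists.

4

gcd(17, 5) = 1  (17 = 3·5 + 2, 5 = 2·2 + 1, 2 = 2·1).
1 divides 3, so solutions exist.
Back-substituting, 5·(7) + 17·(-2) = 1.
So 5·(7) ≡ 1 (mod 17); multiply by 3: x ≡ 21 (mod 17).
Smallest nonnegative: x = 21 mod 17 = 4.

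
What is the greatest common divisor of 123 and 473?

gcd(473, 123):
  473 = 3*123 + 104
  123 = 1*104 + 19
  104 = 5*19 + 9
  19 = 2*9 + 1
  9 = 9*1
so gcd(473, 123) = 1.

1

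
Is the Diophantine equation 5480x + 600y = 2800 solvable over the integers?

gcd(5480, 600) = 40.
40 divides 2800, so integer solutions exist.

yes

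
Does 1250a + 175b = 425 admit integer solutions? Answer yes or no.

gcd(1250, 175) = 25  (1250 = 7×175 + 25, 175 = 7×25).
25 divides 425, so integer solutions exist.

yes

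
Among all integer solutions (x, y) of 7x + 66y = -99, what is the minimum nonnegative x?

33

gcd(66, 7):
  66 = 9×7 + 3
  7 = 2×3 + 1
  3 = 3×1
so gcd(66, 7) = 1.
1 divides -99, so solutions exist.
Back-substitute for Bézout coefficients:
  1 = 7 - 2×3
  ... = 7×(19) + 66×(-2)
Scale by -99/1 = -99: (x₀, y₀) = (-1881, 198).
General solution: x = -1881 + 66t, y = 198 - 7t for integer t.
x ≥ 0: smallest is -1881 mod 66 = 33 (at t = 29), with y = -5.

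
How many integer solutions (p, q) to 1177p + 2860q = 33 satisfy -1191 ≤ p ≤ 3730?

gcd(2860, 1177):
  2860 = 2*1177 + 506
  1177 = 2*506 + 165
  506 = 3*165 + 11
  165 = 15*11
so gcd(2860, 1177) = 11.
Back-substitute for Bézout coefficients:
  11 = 506 - 3*165
  ... = 1177*(-17) + 2860*(7)
Scale by 3: particular solution (-51, 21); reduce p mod 260: (209, -86).
General solution: p = 209 + 260t, q = -86 - 107t for integer t.
-1191 ≤ 209 + 260t ≤ 3730 gives t ∈ [-5, 13], which is 19 values.

19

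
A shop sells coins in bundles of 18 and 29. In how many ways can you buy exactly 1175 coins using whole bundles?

2

Need nonnegative integers with 18j + 29k = 1175.
gcd(18, 29) = 1, and 18·(-8) + 29·(5) = 1.
So (j₀, k₀) = (-9400, 5875); general j = -9400 + 29t, k = 5875 - 18t.
j ≥ 0 ⇒ t ≥ 325; k ≥ 0 ⇒ t ≤ 326. That's 2 values of t.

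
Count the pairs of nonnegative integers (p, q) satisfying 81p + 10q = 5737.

7

gcd(81, 10) = 1.
By Bézout, 81·(1) + 10·(-8) = 1.
One solution: (7, 517).
General: p = 7 + 10t, q = 517 - 81t.
p ≥ 0 ⇒ t ≥ 0; q ≥ 0 ⇒ t ≤ 6. So t ∈ [0, 6]: 7 solutions.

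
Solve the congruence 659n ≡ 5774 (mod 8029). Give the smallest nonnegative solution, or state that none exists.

5333

gcd(8029, 659) = 1  (8029 = 12×659 + 121, 659 = 5×121 + 54, 121 = 2×54 + 13, 54 = 4×13 + 2, 13 = 6×2 + 1, 2 = 2×1).
1 divides 5774, so solutions exist.
Back-substituting, 659×(-3716) + 8029×(305) = 1.
So 659×(-3716) ≡ 1 (mod 8029); multiply by 5774: n ≡ -21456184 (mod 8029).
Smallest nonnegative: n = -21456184 mod 8029 = 5333.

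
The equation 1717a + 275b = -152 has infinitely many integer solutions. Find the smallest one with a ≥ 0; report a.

244

gcd(1717, 275):
  1717 = 6*275 + 67
  275 = 4*67 + 7
  67 = 9*7 + 4
  7 = 1*4 + 3
  4 = 1*3 + 1
  3 = 3*1
so gcd(1717, 275) = 1.
1 divides -152, so solutions exist.
Back-substitute for Bézout coefficients:
  1 = 4 - 1*3
  ... = 1717*(78) + 275*(-487)
Scale by -152/1 = -152: (a₀, b₀) = (-11856, 74024).
General solution: a = -11856 + 275t, b = 74024 - 1717t for integer t.
a ≥ 0: smallest is -11856 mod 275 = 244 (at t = 44), with b = -1524.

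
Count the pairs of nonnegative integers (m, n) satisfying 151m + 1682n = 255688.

gcd(1682, 151) = 1  (1682 = 11·151 + 21, 151 = 7·21 + 4, 21 = 5·4 + 1, 4 = 4·1).
Back-substituting, 151·(-401) + 1682·(36) = 1.
Scale by 255688: one solution is (-102530888, 9204768). Reduce m mod 1682: (468, 110).
General: m = 468 + 1682t, n = 110 - 151t.
m ≥ 0 ⇒ t ≥ 0; n ≥ 0 ⇒ t ≤ 0. So t ∈ [0, 0]: 1 solution.

1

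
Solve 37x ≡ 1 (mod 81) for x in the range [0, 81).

gcd(81, 37) = 1  (81 = 2*37 + 7, 37 = 5*7 + 2, 7 = 3*2 + 1, 2 = 2*1).
Back-substituting, 37*(-35) + 81*(16) = 1.
So 37*-35 ≡ 1 (mod 81), and -35 mod 81 = 46.

46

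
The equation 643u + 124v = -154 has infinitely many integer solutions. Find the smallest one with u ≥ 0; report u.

gcd(643, 124):
  643 = 5×124 + 23
  124 = 5×23 + 9
  23 = 2×9 + 5
  9 = 1×5 + 4
  5 = 1×4 + 1
  4 = 4×1
so gcd(643, 124) = 1.
1 divides -154, so solutions exist.
Back-substitute for Bézout coefficients:
  1 = 5 - 1×4
  ... = 643×(27) + 124×(-140)
Scale by -154/1 = -154: (u₀, v₀) = (-4158, 21560).
General solution: u = -4158 + 124t, v = 21560 - 643t for integer t.
u ≥ 0: smallest is -4158 mod 124 = 58 (at t = 34), with v = -302.

58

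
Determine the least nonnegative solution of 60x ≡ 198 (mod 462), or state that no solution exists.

gcd(462, 60):
  462 = 7×60 + 42
  60 = 1×42 + 18
  42 = 2×18 + 6
  18 = 3×6
so gcd(462, 60) = 6.
6 divides 198, so solutions exist.
Back-substitute for Bézout coefficients:
  6 = 42 - 2×18
  ... = 60×(-23) + 462×(3)
So 60×(-23) ≡ 6 (mod 462); multiply by 33: x ≡ -759 (mod 77).
Smallest nonnegative: x = -759 mod 77 = 11.

11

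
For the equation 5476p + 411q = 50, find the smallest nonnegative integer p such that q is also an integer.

56

gcd(5476, 411):
  5476 = 13·411 + 133
  411 = 3·133 + 12
  133 = 11·12 + 1
  12 = 12·1
so gcd(5476, 411) = 1.
1 divides 50, so solutions exist.
Back-substitute for Bézout coefficients:
  1 = 133 - 11·12
  ... = 5476·(34) + 411·(-453)
Scale by 50/1 = 50: (p₀, q₀) = (1700, -22650).
General solution: p = 1700 + 411t, q = -22650 - 5476t for integer t.
p ≥ 0: smallest is 1700 mod 411 = 56 (at t = -4), with q = -746.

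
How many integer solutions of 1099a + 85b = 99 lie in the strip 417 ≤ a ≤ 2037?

19

gcd(1099, 85) = 1.
By Bézout, 1099×(14) + 85×(-181) = 1.
Particular solution: (26, -335).
General solution: a = 26 + 85t, b = -335 - 1099t for integer t.
417 ≤ 26 + 85t ≤ 2037 gives t ∈ [5, 23], which is 19 values.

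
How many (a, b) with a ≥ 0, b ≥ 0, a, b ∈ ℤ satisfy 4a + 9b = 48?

gcd(9, 4):
  9 = 2×4 + 1
  4 = 4×1
so gcd(9, 4) = 1.
Back-substitute for Bézout coefficients:
  1 = 9 - 2×4
  ... = 4×(-2) + 9×(1)
Scale by 48: one solution is (-96, 48). Reduce a mod 9: (3, 4).
General: a = 3 + 9t, b = 4 - 4t.
a ≥ 0 ⇒ t ≥ 0; b ≥ 0 ⇒ t ≤ 1. So t ∈ [0, 1]: 2 solutions.

2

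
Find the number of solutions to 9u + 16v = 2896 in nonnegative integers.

gcd(16, 9) = 1  (16 = 1*9 + 7, 9 = 1*7 + 2, 7 = 3*2 + 1, 2 = 2*1).
Back-substituting, 9*(-7) + 16*(4) = 1.
Scale by 2896: one solution is (-20272, 11584). Reduce u mod 16: (0, 181).
General: u = 0 + 16t, v = 181 - 9t.
u ≥ 0 ⇒ t ≥ 0; v ≥ 0 ⇒ t ≤ 20. So t ∈ [0, 20]: 21 solutions.

21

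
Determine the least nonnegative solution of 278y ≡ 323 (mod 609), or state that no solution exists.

gcd(609, 278):
  609 = 2*278 + 53
  278 = 5*53 + 13
  53 = 4*13 + 1
  13 = 13*1
so gcd(609, 278) = 1.
1 divides 323, so solutions exist.
Back-substitute for Bézout coefficients:
  1 = 53 - 4*13
  ... = 278*(-46) + 609*(21)
So 278*(-46) ≡ 1 (mod 609); multiply by 323: y ≡ -14858 (mod 609).
Smallest nonnegative: y = -14858 mod 609 = 367.

367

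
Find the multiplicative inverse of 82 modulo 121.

gcd(121, 82) = 1.
By Bézout, 82×(31) + 121×(-21) = 1.
So 82×31 ≡ 1 (mod 121), and 31 mod 121 = 31.

31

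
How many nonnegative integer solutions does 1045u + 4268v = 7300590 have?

gcd(4268, 1045):
  4268 = 4×1045 + 88
  1045 = 11×88 + 77
  88 = 1×77 + 11
  77 = 7×11
so gcd(4268, 1045) = 11.
Back-substitute for Bézout coefficients:
  11 = 88 - 1×77
  ... = 1045×(-49) + 4268×(12)
Scale by 663690: one solution is (-32520810, 7964280). Reduce u mod 388: (186, 1665).
General: u = 186 + 388t, v = 1665 - 95t.
u ≥ 0 ⇒ t ≥ 0; v ≥ 0 ⇒ t ≤ 17. So t ∈ [0, 17]: 18 solutions.

18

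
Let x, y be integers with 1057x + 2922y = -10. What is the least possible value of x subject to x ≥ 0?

2828

gcd(2922, 1057):
  2922 = 2·1057 + 808
  1057 = 1·808 + 249
  808 = 3·249 + 61
  249 = 4·61 + 5
  61 = 12·5 + 1
  5 = 5·1
so gcd(2922, 1057) = 1.
1 divides -10, so solutions exist.
Back-substitute for Bézout coefficients:
  1 = 61 - 12·5
  ... = 1057·(-575) + 2922·(208)
Scale by -10/1 = -10: (x₀, y₀) = (5750, -2080).
General solution: x = 5750 + 2922t, y = -2080 - 1057t for integer t.
x ≥ 0: smallest is 5750 mod 2922 = 2828 (at t = -1), with y = -1023.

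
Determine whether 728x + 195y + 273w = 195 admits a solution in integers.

yes

gcd(728, 195):
  728 = 3×195 + 143
  195 = 1×143 + 52
  143 = 2×52 + 39
  52 = 1×39 + 13
  39 = 3×13
so gcd(728, 195) = 13.
gcd(13, 273) = 13.
13 divides 195, so integer solutions exist.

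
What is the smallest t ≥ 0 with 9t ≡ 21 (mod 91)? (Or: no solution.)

gcd(91, 9) = 1  (91 = 10×9 + 1, 9 = 9×1).
1 divides 21, so solutions exist.
Back-substituting, 9×(-10) + 91×(1) = 1.
So 9×(-10) ≡ 1 (mod 91); multiply by 21: t ≡ -210 (mod 91).
Smallest nonnegative: t = -210 mod 91 = 63.

63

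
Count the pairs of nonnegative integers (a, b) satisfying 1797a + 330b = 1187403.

6

gcd(1797, 330):
  1797 = 5×330 + 147
  330 = 2×147 + 36
  147 = 4×36 + 3
  36 = 12×3
so gcd(1797, 330) = 3.
Back-substitute for Bézout coefficients:
  3 = 147 - 4×36
  ... = 1797×(9) + 330×(-49)
Scale by 395801: one solution is (3562209, -19394249). Reduce a mod 110: (79, 3168).
General: a = 79 + 110t, b = 3168 - 599t.
a ≥ 0 ⇒ t ≥ 0; b ≥ 0 ⇒ t ≤ 5. So t ∈ [0, 5]: 6 solutions.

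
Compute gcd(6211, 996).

1

gcd(6211, 996) = 1  (6211 = 6×996 + 235, 996 = 4×235 + 56, 235 = 4×56 + 11, 56 = 5×11 + 1, 11 = 11×1).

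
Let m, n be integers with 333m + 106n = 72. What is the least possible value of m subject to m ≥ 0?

26

gcd(333, 106) = 1  (333 = 3×106 + 15, 106 = 7×15 + 1, 15 = 15×1).
1 divides 72, so solutions exist.
Back-substituting, 333×(-7) + 106×(22) = 1.
Scale by 72/1 = 72: (m₀, n₀) = (-504, 1584).
General solution: m = -504 + 106t, n = 1584 - 333t for integer t.
m ≥ 0: smallest is -504 mod 106 = 26 (at t = 5), with n = -81.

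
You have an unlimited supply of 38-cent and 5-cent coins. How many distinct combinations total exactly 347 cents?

2

Need nonnegative integers with 38j + 5k = 347.
gcd(38, 5) = 1, and 38·(2) + 5·(-15) = 1.
So (j₀, k₀) = (694, -5205); general j = 694 + 5t, k = -5205 - 38t.
j ≥ 0 ⇒ t ≥ -138; k ≥ 0 ⇒ t ≤ -137. That's 2 values of t.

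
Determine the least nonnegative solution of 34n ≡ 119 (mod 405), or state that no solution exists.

206

gcd(405, 34) = 1.
1 divides 119, so solutions exist.
By Bézout, 34×(-131) + 405×(11) = 1.
So 34×(-131) ≡ 1 (mod 405); multiply by 119: n ≡ -15589 (mod 405).
Smallest nonnegative: n = -15589 mod 405 = 206.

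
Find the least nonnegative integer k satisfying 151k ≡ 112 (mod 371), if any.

gcd(371, 151) = 1  (371 = 2×151 + 69, 151 = 2×69 + 13, 69 = 5×13 + 4, 13 = 3×4 + 1, 4 = 4×1).
1 divides 112, so solutions exist.
Back-substituting, 151×(86) + 371×(-35) = 1.
So 151×(86) ≡ 1 (mod 371); multiply by 112: k ≡ 9632 (mod 371).
Smallest nonnegative: k = 9632 mod 371 = 357.

357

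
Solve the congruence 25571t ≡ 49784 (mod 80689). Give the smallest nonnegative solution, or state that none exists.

gcd(80689, 25571) = 7  (80689 = 3*25571 + 3976, 25571 = 6*3976 + 1715, 3976 = 2*1715 + 546, 1715 = 3*546 + 77, 546 = 7*77 + 7, 77 = 11*7).
7 divides 49784, so solutions exist.
Back-substituting, 25571*(-1035) + 80689*(328) = 7.
So 25571*(-1035) ≡ 7 (mod 80689); multiply by 7112: t ≡ -7360920 (mod 11527).
Smallest nonnegative: t = -7360920 mod 11527 = 4833.

4833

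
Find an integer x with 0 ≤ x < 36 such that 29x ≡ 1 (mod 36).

5

gcd(36, 29):
  36 = 1·29 + 7
  29 = 4·7 + 1
  7 = 7·1
so gcd(36, 29) = 1.
Back-substitute for Bézout coefficients:
  1 = 29 - 4·7
  ... = 29·(5) + 36·(-4)
So 29·5 ≡ 1 (mod 36), and 5 mod 36 = 5.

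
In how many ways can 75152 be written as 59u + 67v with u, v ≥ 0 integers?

gcd(67, 59) = 1  (67 = 1×59 + 8, 59 = 7×8 + 3, 8 = 2×3 + 2, 3 = 1×2 + 1, 2 = 2×1).
Back-substituting, 59×(25) + 67×(-22) = 1.
Scale by 75152: one solution is (1878800, -1653344). Reduce u mod 67: (53, 1075).
General: u = 53 + 67t, v = 1075 - 59t.
u ≥ 0 ⇒ t ≥ 0; v ≥ 0 ⇒ t ≤ 18. So t ∈ [0, 18]: 19 solutions.

19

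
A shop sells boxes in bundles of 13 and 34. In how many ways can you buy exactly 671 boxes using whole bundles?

Need nonnegative integers with 13j + 34k = 671.
gcd(13, 34) = 1, and 13·(-13) + 34·(5) = 1.
So (j₀, k₀) = (-8723, 3355); general j = -8723 + 34t, k = 3355 - 13t.
j ≥ 0 ⇒ t ≥ 257; k ≥ 0 ⇒ t ≤ 258. That's 2 values of t.

2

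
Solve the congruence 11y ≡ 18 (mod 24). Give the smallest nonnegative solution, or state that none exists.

gcd(24, 11) = 1.
1 divides 18, so solutions exist.
By Bézout, 11·(11) + 24·(-5) = 1.
So 11·(11) ≡ 1 (mod 24); multiply by 18: y ≡ 198 (mod 24).
Smallest nonnegative: y = 198 mod 24 = 6.

6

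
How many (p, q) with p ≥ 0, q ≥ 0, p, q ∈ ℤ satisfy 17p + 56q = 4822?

gcd(56, 17) = 1.
By Bézout, 17*(-23) + 56*(7) = 1.
One solution: (30, 77).
General: p = 30 + 56t, q = 77 - 17t.
p ≥ 0 ⇒ t ≥ 0; q ≥ 0 ⇒ t ≤ 4. So t ∈ [0, 4]: 5 solutions.

5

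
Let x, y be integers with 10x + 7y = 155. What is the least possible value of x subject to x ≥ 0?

gcd(10, 7) = 1  (10 = 1*7 + 3, 7 = 2*3 + 1, 3 = 3*1).
1 divides 155, so solutions exist.
Back-substituting, 10*(-2) + 7*(3) = 1.
Scale by 155/1 = 155: (x₀, y₀) = (-310, 465).
General solution: x = -310 + 7t, y = 465 - 10t for integer t.
x ≥ 0: smallest is -310 mod 7 = 5 (at t = 45), with y = 15.

5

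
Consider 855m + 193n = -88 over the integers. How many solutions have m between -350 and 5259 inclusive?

gcd(855, 193):
  855 = 4×193 + 83
  193 = 2×83 + 27
  83 = 3×27 + 2
  27 = 13×2 + 1
  2 = 2×1
so gcd(855, 193) = 1.
Back-substitute for Bézout coefficients:
  1 = 27 - 13×2
  ... = 855×(-93) + 193×(412)
Scale by -88: particular solution (8184, -36256); reduce m mod 193: (78, -346).
General solution: m = 78 + 193t, n = -346 - 855t for integer t.
-350 ≤ 78 + 193t ≤ 5259 gives t ∈ [-2, 26], which is 29 values.

29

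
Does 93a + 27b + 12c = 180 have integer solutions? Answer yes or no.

gcd(93, 27) = 3  (93 = 3*27 + 12, 27 = 2*12 + 3, 12 = 4*3).
gcd(3, 12) = 3.
3 divides 180, so integer solutions exist.

yes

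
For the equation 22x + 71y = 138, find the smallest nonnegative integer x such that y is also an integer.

gcd(71, 22):
  71 = 3·22 + 5
  22 = 4·5 + 2
  5 = 2·2 + 1
  2 = 2·1
so gcd(71, 22) = 1.
1 divides 138, so solutions exist.
Back-substitute for Bézout coefficients:
  1 = 5 - 2·2
  ... = 22·(-29) + 71·(9)
Scale by 138/1 = 138: (x₀, y₀) = (-4002, 1242).
General solution: x = -4002 + 71t, y = 1242 - 22t for integer t.
x ≥ 0: smallest is -4002 mod 71 = 45 (at t = 57), with y = -12.

45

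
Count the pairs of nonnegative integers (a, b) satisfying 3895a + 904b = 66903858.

19

gcd(3895, 904) = 1  (3895 = 4·904 + 279, 904 = 3·279 + 67, 279 = 4·67 + 11, 67 = 6·11 + 1, 11 = 11·1).
Back-substituting, 3895·(-81) + 904·(349) = 1.
Scale by 66903858: one solution is (-5419212498, 23349446442). Reduce a mod 904: (822, 70467).
General: a = 822 + 904t, b = 70467 - 3895t.
a ≥ 0 ⇒ t ≥ 0; b ≥ 0 ⇒ t ≤ 18. So t ∈ [0, 18]: 19 solutions.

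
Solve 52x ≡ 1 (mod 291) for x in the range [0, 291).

28

gcd(291, 52) = 1.
By Bézout, 52*(28) + 291*(-5) = 1.
So 52*28 ≡ 1 (mod 291), and 28 mod 291 = 28.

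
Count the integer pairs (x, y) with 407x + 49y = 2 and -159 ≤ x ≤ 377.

gcd(407, 49):
  407 = 8×49 + 15
  49 = 3×15 + 4
  15 = 3×4 + 3
  4 = 1×3 + 1
  3 = 3×1
so gcd(407, 49) = 1.
Back-substitute for Bézout coefficients:
  1 = 4 - 1×3
  ... = 407×(-13) + 49×(108)
Scale by 2: particular solution (-26, 216); reduce x mod 49: (23, -191).
General solution: x = 23 + 49t, y = -191 - 407t for integer t.
-159 ≤ 23 + 49t ≤ 377 gives t ∈ [-3, 7], which is 11 values.

11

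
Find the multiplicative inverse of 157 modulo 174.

gcd(174, 157):
  174 = 1*157 + 17
  157 = 9*17 + 4
  17 = 4*4 + 1
  4 = 4*1
so gcd(174, 157) = 1.
Back-substitute for Bézout coefficients:
  1 = 17 - 4*4
  ... = 157*(-41) + 174*(37)
So 157*-41 ≡ 1 (mod 174), and -41 mod 174 = 133.

133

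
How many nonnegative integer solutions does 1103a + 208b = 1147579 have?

gcd(1103, 208) = 1.
By Bézout, 1103×(-33) + 208×(175) = 1.
One solution: (37, 5321).
General: a = 37 + 208t, b = 5321 - 1103t.
a ≥ 0 ⇒ t ≥ 0; b ≥ 0 ⇒ t ≤ 4. So t ∈ [0, 4]: 5 solutions.

5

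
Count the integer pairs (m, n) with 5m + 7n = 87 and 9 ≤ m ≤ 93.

gcd(7, 5) = 1  (7 = 1·5 + 2, 5 = 2·2 + 1, 2 = 2·1).
Back-substituting, 5·(3) + 7·(-2) = 1.
Scale by 87: particular solution (261, -174); reduce m mod 7: (2, 11).
General solution: m = 2 + 7t, n = 11 - 5t for integer t.
9 ≤ 2 + 7t ≤ 93 gives t ∈ [1, 13], which is 13 values.

13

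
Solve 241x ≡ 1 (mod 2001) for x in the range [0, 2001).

gcd(2001, 241):
  2001 = 8*241 + 73
  241 = 3*73 + 22
  73 = 3*22 + 7
  22 = 3*7 + 1
  7 = 7*1
so gcd(2001, 241) = 1.
Back-substitute for Bézout coefficients:
  1 = 22 - 3*7
  ... = 241*(274) + 2001*(-33)
So 241*274 ≡ 1 (mod 2001), and 274 mod 2001 = 274.

274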